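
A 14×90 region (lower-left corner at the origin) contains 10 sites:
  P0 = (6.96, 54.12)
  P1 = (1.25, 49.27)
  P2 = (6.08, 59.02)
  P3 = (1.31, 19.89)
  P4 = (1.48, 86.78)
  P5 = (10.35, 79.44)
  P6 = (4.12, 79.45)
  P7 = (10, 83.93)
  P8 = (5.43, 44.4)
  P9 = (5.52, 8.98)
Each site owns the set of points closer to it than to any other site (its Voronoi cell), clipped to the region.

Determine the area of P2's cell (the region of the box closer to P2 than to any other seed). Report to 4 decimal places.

Area of P2's cell: 171.4081

1. box [0,14]×[0,90]: [(0, 0) (14, 0) (14, 90) (0, 90)]
2. ⊥bis P2·P0 via (6.52,56.57): [(0, 55.3991) (14, 57.9133) (14, 90) (0, 90)]  |A|=466.8131
3. ⊥bis P2·P1 via (3.665,54.145): [(0, 55.9606) (0.8319, 55.5485) (14, 57.9133) (14, 90) (0, 90)]  |A|=466.5796
4. ⊥bis P2·P3 via (3.695,39.455): [(0, 55.9606) (0.8319, 55.5485) (14, 57.9133) (14, 90) (0, 90)]  |A|=466.5796
5. ⊥bis P2·P4 via (3.78,72.9): [(0, 72.2736) (0, 55.9606) (0.8319, 55.5485) (14, 57.9133) (14, 74.5935)]  |A|=234.6496
6. ⊥bis P2·P5 via (8.215,69.23): [(0, 70.9478) (0, 55.9606) (0.8319, 55.5485) (14, 57.9133) (14, 68.0203)]  |A|=179.3565
7. ⊥bis P2·P6 via (5.1,69.235): [(7.2189, 69.4383) (0, 68.7457) (0, 55.9606) (0.8319, 55.5485) (14, 57.9133) (14, 68.0203)]  |A|=171.4081
8. ⊥bis P2·P7 via (8.04,71.475): [(7.2189, 69.4383) (0, 68.7457) (0, 55.9606) (0.8319, 55.5485) (14, 57.9133) (14, 68.0203)]  |A|=171.4081
9. ⊥bis P2·P8 via (5.755,51.71): [(7.2189, 69.4383) (0, 68.7457) (0, 55.9606) (0.8319, 55.5485) (14, 57.9133) (14, 68.0203)]  |A|=171.4081
10. ⊥bis P2·P9 via (5.8,34): [(7.2189, 69.4383) (0, 68.7457) (0, 55.9606) (0.8319, 55.5485) (14, 57.9133) (14, 68.0203)]  |A|=171.4081
11. canonical 6-gon: [(7.2189, 69.4383) (0, 68.7457) (0, 55.9606) (0.8319, 55.5485) (14, 57.9133) (14, 68.0203)]
12. shoelace: 171.4081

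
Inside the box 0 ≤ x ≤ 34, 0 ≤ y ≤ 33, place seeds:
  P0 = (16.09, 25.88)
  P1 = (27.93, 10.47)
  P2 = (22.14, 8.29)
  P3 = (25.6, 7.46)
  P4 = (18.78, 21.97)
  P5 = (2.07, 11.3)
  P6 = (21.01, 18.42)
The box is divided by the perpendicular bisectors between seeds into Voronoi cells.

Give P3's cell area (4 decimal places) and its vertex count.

Area of P3's cell: 80.1153 (4 vertices)

1. box [0,34]×[0,33]: [(0, 0) (34, 0) (34, 33) (0, 33)]
2. ⊥bis P3·P0 via (20.845,16.67): [(0, 5.908) (0, 0) (34, 0) (34, 23.4618)]  |A|=499.2858
3. ⊥bis P3·P1 via (26.765,8.965): [(18.4252, 15.4207) (0, 5.908) (0, 0) (34, 0) (34, 3.3645)]  |A|=342.7807
4. ⊥bis P3·P2 via (23.87,7.875): [(24.5439, 10.6843) (21.9809, 0) (34, 0) (34, 3.3645)]  |A|=80.1153
5. ⊥bis P3·P4 via (22.19,14.715): [(24.5439, 10.6843) (21.9809, 0) (34, 0) (34, 3.3645)]  |A|=80.1153
6. ⊥bis P3·P5 via (13.835,9.38): [(24.5439, 10.6843) (21.9809, 0) (34, 0) (34, 3.3645)]  |A|=80.1153
7. ⊥bis P3·P6 via (23.305,12.94): [(24.5439, 10.6843) (21.9809, 0) (34, 0) (34, 3.3645)]  |A|=80.1153
8. canonical 4-gon: [(24.5439, 10.6843) (21.9809, 0) (34, 0) (34, 3.3645)]
9. shoelace: 80.1153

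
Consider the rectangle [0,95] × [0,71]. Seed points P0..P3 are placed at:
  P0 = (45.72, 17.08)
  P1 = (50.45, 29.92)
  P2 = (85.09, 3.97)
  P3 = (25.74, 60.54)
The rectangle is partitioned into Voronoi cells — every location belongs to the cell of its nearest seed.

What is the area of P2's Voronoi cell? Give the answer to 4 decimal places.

1. box [0,95]×[0,71]: [(0, 0) (95, 0) (95, 71) (0, 71)]
2. ⊥bis P2·P0 via (65.405,10.525): [(61.9002, 0) (95, 0) (95, 71) (85.5429, 71)]  |A|=1510.7705
3. ⊥bis P2·P1 via (67.77,16.945): [(67.361, 16.3991) (61.9002, 0) (95, 0) (95, 53.2936)]  |A|=1007.8934
4. ⊥bis P2·P3 via (55.415,32.255): [(67.361, 16.3991) (61.9002, 0) (95, 0) (95, 53.2936)]  |A|=1007.8934
5. canonical 4-gon: [(67.361, 16.3991) (61.9002, 0) (95, 0) (95, 53.2936)]
6. shoelace: 1007.8934

Area of P2's cell: 1007.8934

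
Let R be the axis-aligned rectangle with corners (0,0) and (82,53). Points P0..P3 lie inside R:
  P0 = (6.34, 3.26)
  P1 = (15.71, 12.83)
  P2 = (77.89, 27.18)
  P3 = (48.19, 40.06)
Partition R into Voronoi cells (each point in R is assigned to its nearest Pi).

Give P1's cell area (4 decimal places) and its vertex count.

1. box [0,82]×[0,53]: [(0, 0) (82, 0) (82, 53) (0, 53)]
2. ⊥bis P1·P0 via (11.025,8.045): [(0, 18.8396) (19.2417, 0) (82, 0) (82, 53) (0, 53)]  |A|=4164.7469
3. ⊥bis P1·P2 via (46.8,20.005): [(0, 18.8396) (19.2417, 0) (51.4168, 0) (39.1854, 53) (0, 53)]  |A|=2219.7038
4. ⊥bis P1·P3 via (31.95,26.445): [(0, 18.8396) (19.2417, 0) (51.4168, 0) (50.3898, 4.4499) (9.6873, 53) (0, 53)]  |A|=1503.6375
5. canonical 6-gon: [(0, 18.8396) (19.2417, 0) (51.4168, 0) (50.3898, 4.4499) (9.6873, 53) (0, 53)]
6. shoelace: 1503.6375

Area of P1's cell: 1503.6375 (6 vertices)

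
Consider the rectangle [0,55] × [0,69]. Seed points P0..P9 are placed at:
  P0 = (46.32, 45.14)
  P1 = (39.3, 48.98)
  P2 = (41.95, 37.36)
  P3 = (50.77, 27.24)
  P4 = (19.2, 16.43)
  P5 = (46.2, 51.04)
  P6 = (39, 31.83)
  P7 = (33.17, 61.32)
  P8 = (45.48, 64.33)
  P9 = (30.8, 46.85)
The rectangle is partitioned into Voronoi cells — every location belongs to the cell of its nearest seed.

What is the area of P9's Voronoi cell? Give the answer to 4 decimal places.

Area of P9's cell: 697.1124

1. box [0,55]×[0,69]: [(0, 0) (55, 0) (55, 69) (0, 69)]
2. ⊥bis P9·P0 via (38.56,45.995): [(0, 0) (33.4923, 0) (41.0947, 69) (0, 69)]  |A|=2573.2499
3. ⊥bis P9·P1 via (35.05,47.915): [(0, 0) (33.4923, 0) (37.635, 37.5994) (29.7663, 69) (0, 69)]  |A|=2395.3913
4. ⊥bis P9·P2 via (36.375,42.105): [(0, 0) (0.5385, 0) (36.4761, 42.2238) (29.7663, 69) (0, 69)]  |A|=1668.311
5. ⊥bis P9·P3 via (40.785,37.045): [(0, 0) (0.5385, 0) (36.4761, 42.2238) (29.7663, 69) (0, 69)]  |A|=1668.311
6. ⊥bis P9·P4 via (25,31.64): [(0, 41.1732) (26.8633, 30.9295) (36.4761, 42.2238) (29.7663, 69) (0, 69)]  |A|=1106.9589
7. ⊥bis P9·P5 via (38.5,48.945): [(0, 41.1732) (26.8633, 30.9295) (36.4761, 42.2238) (29.7663, 69) (0, 69)]  |A|=1106.9589
8. ⊥bis P9·P6 via (34.9,39.34): [(0, 41.1732) (22.5248, 32.5839) (33.2593, 38.4443) (36.4761, 42.2238) (29.7663, 69) (0, 69)]  |A|=1085.3666
9. ⊥bis P9·P7 via (31.985,54.085): [(0, 59.3237) (0, 41.1732) (22.5248, 32.5839) (33.2593, 38.4443) (36.4761, 42.2238) (33.5689, 53.8256)]  |A|=697.1124
10. ⊥bis P9·P8 via (38.14,55.59): [(0, 59.3237) (0, 41.1732) (22.5248, 32.5839) (33.2593, 38.4443) (36.4761, 42.2238) (33.5689, 53.8256)]  |A|=697.1124
11. canonical 6-gon: [(0, 59.3237) (0, 41.1732) (22.5248, 32.5839) (33.2593, 38.4443) (36.4761, 42.2238) (33.5689, 53.8256)]
12. shoelace: 697.1124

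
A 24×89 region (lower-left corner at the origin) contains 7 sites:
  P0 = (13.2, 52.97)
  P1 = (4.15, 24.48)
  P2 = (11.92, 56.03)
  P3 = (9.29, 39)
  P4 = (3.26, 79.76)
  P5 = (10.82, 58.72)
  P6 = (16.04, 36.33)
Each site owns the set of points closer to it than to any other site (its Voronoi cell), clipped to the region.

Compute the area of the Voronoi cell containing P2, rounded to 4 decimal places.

Area of P2's cell: 80.8049

1. box [0,24]×[0,89]: [(0, 0) (24, 0) (24, 89) (0, 89)]
2. ⊥bis P2·P0 via (12.56,54.5): [(0, 49.2461) (24, 59.2854) (24, 89) (0, 89)]  |A|=833.622
3. ⊥bis P2·P1 via (8.035,40.255): [(0, 49.2461) (24, 59.2854) (24, 89) (0, 89)]  |A|=833.622
4. ⊥bis P2·P3 via (10.605,47.515): [(0, 49.2461) (24, 59.2854) (24, 89) (0, 89)]  |A|=833.622
5. ⊥bis P2·P4 via (7.59,67.895): [(0, 65.1251) (0, 49.2461) (24, 59.2854) (24, 73.8836)]  |A|=365.7271
6. ⊥bis P2·P5 via (11.37,57.375): [(0, 52.7256) (0, 49.2461) (24, 59.2854) (24, 62.5397)]  |A|=80.8049
7. ⊥bis P2·P6 via (13.98,46.18): [(0, 52.7256) (0, 49.2461) (24, 59.2854) (24, 62.5397)]  |A|=80.8049
8. canonical 4-gon: [(0, 52.7256) (0, 49.2461) (24, 59.2854) (24, 62.5397)]
9. shoelace: 80.8049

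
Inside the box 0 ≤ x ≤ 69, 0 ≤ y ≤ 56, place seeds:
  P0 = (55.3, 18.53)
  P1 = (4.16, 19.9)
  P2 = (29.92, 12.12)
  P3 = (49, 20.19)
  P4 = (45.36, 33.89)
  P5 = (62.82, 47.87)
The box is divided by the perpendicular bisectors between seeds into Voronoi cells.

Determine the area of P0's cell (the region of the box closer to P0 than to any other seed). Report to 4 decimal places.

Area of P0's cell: 560.1948

1. box [0,69]×[0,56]: [(0, 0) (69, 0) (69, 56) (0, 56)]
2. ⊥bis P0·P1 via (29.73,19.215): [(29.2152, 0) (69, 0) (69, 56) (30.7154, 56)]  |A|=2185.9408
3. ⊥bis P0·P2 via (42.61,15.325): [(46.4805, 0) (69, 0) (69, 56) (32.3371, 56)]  |A|=1657.1078
4. ⊥bis P0·P3 via (52.15,19.36): [(47.0488, 0) (69, 0) (69, 56) (61.8043, 56)]  |A|=816.112
5. ⊥bis P0·P4 via (50.33,26.21): [(54.7001, 29.038) (47.0488, 0) (69, 0) (69, 38.292)]  |A|=592.4963
6. ⊥bis P0·P5 via (59.06,33.2): [(60.5438, 32.8197) (54.7001, 29.038) (47.0488, 0) (69, 0) (69, 30.6523)]  |A|=560.1948
7. canonical 5-gon: [(60.5438, 32.8197) (54.7001, 29.038) (47.0488, 0) (69, 0) (69, 30.6523)]
8. shoelace: 560.1948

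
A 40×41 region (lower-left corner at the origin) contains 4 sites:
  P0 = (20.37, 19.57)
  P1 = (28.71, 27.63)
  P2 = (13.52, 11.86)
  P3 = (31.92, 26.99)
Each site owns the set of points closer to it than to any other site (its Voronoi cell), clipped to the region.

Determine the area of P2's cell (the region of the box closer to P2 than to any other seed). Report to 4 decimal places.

1. box [0,40]×[0,41]: [(0, 0) (40, 0) (40, 41) (0, 41)]
2. ⊥bis P2·P0 via (16.945,15.715): [(0, 30.7699) (0, 0) (34.633, 0)]  |A|=532.8266
3. ⊥bis P2·P1 via (21.115,19.745): [(0, 30.7699) (0, 0) (34.633, 0)]  |A|=532.8266
4. ⊥bis P2·P3 via (22.72,19.425): [(0, 30.7699) (0, 0) (34.633, 0)]  |A|=532.8266
5. canonical 3-gon: [(0, 30.7699) (0, 0) (34.633, 0)]
6. shoelace: 532.8266

Area of P2's cell: 532.8266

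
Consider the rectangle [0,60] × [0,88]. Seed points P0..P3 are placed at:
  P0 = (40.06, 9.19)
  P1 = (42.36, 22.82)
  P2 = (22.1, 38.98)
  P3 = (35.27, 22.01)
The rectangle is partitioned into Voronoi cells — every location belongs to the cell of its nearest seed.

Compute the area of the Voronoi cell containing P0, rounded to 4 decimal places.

Area of P0's cell: 650.3602

1. box [0,60]×[0,88]: [(0, 0) (60, 0) (60, 88) (0, 88)]
2. ⊥bis P0·P1 via (41.21,16.005): [(0, 22.959) (0, 0) (60, 0) (60, 12.8343)]  |A|=1073.7982
3. ⊥bis P0·P2 via (31.08,24.085): [(22.824, 19.1076) (0, 5.3473) (0, 0) (60, 0) (60, 12.8343)]  |A|=872.8133
4. ⊥bis P0·P3 via (37.665,15.6): [(39.5146, 16.2911) (0, 1.527) (0, 0) (60, 0) (60, 12.8343)]  |A|=650.3602
5. canonical 5-gon: [(39.5146, 16.2911) (0, 1.527) (0, 0) (60, 0) (60, 12.8343)]
6. shoelace: 650.3602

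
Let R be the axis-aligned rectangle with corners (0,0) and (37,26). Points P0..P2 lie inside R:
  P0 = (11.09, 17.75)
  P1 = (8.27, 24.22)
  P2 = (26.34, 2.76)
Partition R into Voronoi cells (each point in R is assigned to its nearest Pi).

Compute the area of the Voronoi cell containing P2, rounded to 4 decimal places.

Area of P2's cell: 405.2568

1. box [0,37]×[0,26]: [(0, 0) (37, 0) (37, 26) (0, 26)]
2. ⊥bis P2·P0 via (18.715,10.255): [(8.6348, 0) (37, 0) (37, 26) (34.1916, 26)]  |A|=405.2568
3. ⊥bis P2·P1 via (17.305,13.49): [(8.6348, 0) (37, 0) (37, 26) (34.1916, 26)]  |A|=405.2568
4. canonical 4-gon: [(8.6348, 0) (37, 0) (37, 26) (34.1916, 26)]
5. shoelace: 405.2568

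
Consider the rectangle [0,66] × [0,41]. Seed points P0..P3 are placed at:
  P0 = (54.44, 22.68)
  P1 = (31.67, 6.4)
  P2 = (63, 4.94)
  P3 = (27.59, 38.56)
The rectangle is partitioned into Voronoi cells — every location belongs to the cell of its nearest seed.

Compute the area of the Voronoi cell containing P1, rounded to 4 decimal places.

Area of P1's cell: 941.9939

1. box [0,66]×[0,41]: [(0, 0) (66, 0) (66, 41) (0, 41)]
2. ⊥bis P1·P0 via (43.055,14.54): [(0, 0) (53.4507, 0) (24.1367, 41) (0, 41)]  |A|=1590.5435
3. ⊥bis P1·P2 via (47.335,5.67): [(0, 0) (47.0708, 0) (47.4612, 8.3773) (24.1367, 41) (0, 41)]  |A|=1563.8199
4. ⊥bis P1·P3 via (29.63,22.48): [(0, 18.721) (0, 0) (47.0708, 0) (47.4612, 8.3773) (36.7337, 23.3812)]  |A|=941.9939
5. canonical 5-gon: [(0, 18.721) (0, 0) (47.0708, 0) (47.4612, 8.3773) (36.7337, 23.3812)]
6. shoelace: 941.9939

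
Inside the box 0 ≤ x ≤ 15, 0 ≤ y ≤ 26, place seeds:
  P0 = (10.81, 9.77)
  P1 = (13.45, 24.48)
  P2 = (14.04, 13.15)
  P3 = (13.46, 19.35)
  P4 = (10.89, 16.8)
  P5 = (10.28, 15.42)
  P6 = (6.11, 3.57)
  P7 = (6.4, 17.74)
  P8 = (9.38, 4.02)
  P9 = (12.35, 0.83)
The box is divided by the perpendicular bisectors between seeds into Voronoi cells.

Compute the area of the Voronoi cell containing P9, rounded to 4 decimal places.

1. box [0,15]×[0,26]: [(0, 0) (15, 0) (15, 26) (0, 26)]
2. ⊥bis P9·P0 via (11.58,5.3): [(0, 3.3052) (0, 0) (15, 0) (15, 5.8891)]  |A|=68.9577
3. ⊥bis P9·P1 via (12.9,12.655): [(0, 3.3052) (0, 0) (15, 0) (15, 5.8891)]  |A|=68.9577
4. ⊥bis P9·P2 via (13.195,6.99): [(0, 3.3052) (0, 0) (15, 0) (15, 5.8891)]  |A|=68.9577
5. ⊥bis P9·P3 via (12.905,10.09): [(0, 3.3052) (0, 0) (15, 0) (15, 5.8891)]  |A|=68.9577
6. ⊥bis P9·P4 via (11.62,8.815): [(0, 3.3052) (0, 0) (15, 0) (15, 5.8891)]  |A|=68.9577
7. ⊥bis P9·P5 via (11.315,8.125): [(0, 3.3052) (0, 0) (15, 0) (15, 5.8891)]  |A|=68.9577
8. ⊥bis P9·P6 via (9.23,2.2): [(10.5103, 5.1157) (8.264, 0) (15, 0) (15, 5.8891)]  |A|=30.45
9. ⊥bis P9·P7 via (9.375,9.285): [(10.5103, 5.1157) (8.264, 0) (15, 0) (15, 5.8891)]  |A|=30.45
10. ⊥bis P9·P8 via (10.865,2.425): [(14.4917, 5.8016) (8.2665, 0.0057) (8.264, 0) (15, 0) (15, 5.8891)]  |A|=21.047
11. canonical 5-gon: [(14.4917, 5.8016) (8.2665, 0.0057) (8.264, 0) (15, 0) (15, 5.8891)]
12. shoelace: 21.047

Area of P9's cell: 21.0470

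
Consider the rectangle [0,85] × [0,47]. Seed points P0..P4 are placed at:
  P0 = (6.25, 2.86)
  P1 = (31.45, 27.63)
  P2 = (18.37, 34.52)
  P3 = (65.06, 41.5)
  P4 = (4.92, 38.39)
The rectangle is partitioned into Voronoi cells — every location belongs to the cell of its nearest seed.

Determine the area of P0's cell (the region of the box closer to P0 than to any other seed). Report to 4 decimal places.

1. box [0,85]×[0,47]: [(0, 0) (85, 0) (85, 47) (0, 47)]
2. ⊥bis P0·P1 via (18.85,15.245): [(0, 34.4222) (0, 0) (33.8349, 0)]  |A|=582.3358
3. ⊥bis P0·P2 via (12.31,18.69): [(17.3665, 16.7543) (0, 23.4025) (0, 0) (33.8349, 0)]  |A|=486.6488
4. ⊥bis P0·P3 via (35.655,22.18): [(17.3665, 16.7543) (0, 23.4025) (0, 0) (33.8349, 0)]  |A|=486.6488
5. ⊥bis P0·P4 via (5.585,20.625): [(17.3665, 16.7543) (7.1066, 20.682) (0, 20.4159) (0, 0) (33.8349, 0)]  |A|=476.0368
6. canonical 5-gon: [(17.3665, 16.7543) (7.1066, 20.682) (0, 20.4159) (0, 0) (33.8349, 0)]
7. shoelace: 476.0368

Area of P0's cell: 476.0368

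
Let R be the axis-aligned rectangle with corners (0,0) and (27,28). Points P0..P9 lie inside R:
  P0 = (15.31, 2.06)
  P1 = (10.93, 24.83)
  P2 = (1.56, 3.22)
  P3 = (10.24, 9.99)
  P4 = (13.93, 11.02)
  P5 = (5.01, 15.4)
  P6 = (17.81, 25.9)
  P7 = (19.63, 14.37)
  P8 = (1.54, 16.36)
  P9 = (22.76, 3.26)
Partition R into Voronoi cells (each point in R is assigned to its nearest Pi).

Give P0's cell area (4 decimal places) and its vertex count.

Area of P0's cell: 61.4649 (5 vertices)

1. box [0,27]×[0,28]: [(0, 0) (27, 0) (27, 28) (0, 28)]
2. ⊥bis P0·P1 via (13.12,13.445): [(0, 10.9213) (0, 0) (27, 0) (27, 16.1149)]  |A|=364.9886
3. ⊥bis P0·P2 via (8.435,2.64): [(9.2843, 12.7072) (8.2123, 0) (27, 0) (27, 16.1149)]  |A|=262.113
4. ⊥bis P0·P3 via (12.775,6.025): [(8.4894, 3.285) (8.2123, 0) (27, 0) (27, 15.1197)]  |A|=170.7962
5. ⊥bis P0·P4 via (14.62,6.54): [(13.2506, 6.3291) (8.4894, 3.285) (8.2123, 0) (27, 0) (27, 8.4467)]  |A|=124.9219
6. ⊥bis P0·P5 via (10.16,8.73): [(13.2506, 6.3291) (8.4894, 3.285) (8.2123, 0) (27, 0) (27, 8.4467)]  |A|=124.9219
7. ⊥bis P0·P6 via (16.56,13.98): [(13.2506, 6.3291) (8.4894, 3.285) (8.2123, 0) (27, 0) (27, 8.4467)]  |A|=124.9219
8. ⊥bis P0·P7 via (17.47,8.215): [(19.9179, 7.356) (13.2506, 6.3291) (8.4894, 3.285) (8.2123, 0) (27, 0) (27, 4.8706)]  |A|=112.2585
9. ⊥bis P0·P8 via (8.425,9.21): [(19.9179, 7.356) (13.2506, 6.3291) (8.4894, 3.285) (8.2123, 0) (27, 0) (27, 4.8706)]  |A|=112.2585
10. ⊥bis P0·P9 via (19.035,2.66): [(18.3183, 7.1096) (13.2506, 6.3291) (8.4894, 3.285) (8.2123, 0) (19.4635, 0)]  |A|=61.4649
11. canonical 5-gon: [(18.3183, 7.1096) (13.2506, 6.3291) (8.4894, 3.285) (8.2123, 0) (19.4635, 0)]
12. shoelace: 61.4649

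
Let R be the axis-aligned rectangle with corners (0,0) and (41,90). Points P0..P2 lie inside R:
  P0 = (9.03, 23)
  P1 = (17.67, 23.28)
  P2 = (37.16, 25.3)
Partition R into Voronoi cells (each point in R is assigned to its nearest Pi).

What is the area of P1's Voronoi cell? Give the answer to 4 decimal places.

Area of P1's cell: 1136.4283

1. box [0,41]×[0,90]: [(0, 0) (41, 0) (41, 90) (0, 90)]
2. ⊥bis P1·P0 via (13.35,23.14): [(14.0999, 0) (41, 0) (41, 90) (11.1832, 90)]  |A|=2552.2583
3. ⊥bis P1·P2 via (27.415,24.29): [(14.0999, 0) (29.9325, 0) (20.6046, 90) (11.1832, 90)]  |A|=1136.4283
4. canonical 4-gon: [(14.0999, 0) (29.9325, 0) (20.6046, 90) (11.1832, 90)]
5. shoelace: 1136.4283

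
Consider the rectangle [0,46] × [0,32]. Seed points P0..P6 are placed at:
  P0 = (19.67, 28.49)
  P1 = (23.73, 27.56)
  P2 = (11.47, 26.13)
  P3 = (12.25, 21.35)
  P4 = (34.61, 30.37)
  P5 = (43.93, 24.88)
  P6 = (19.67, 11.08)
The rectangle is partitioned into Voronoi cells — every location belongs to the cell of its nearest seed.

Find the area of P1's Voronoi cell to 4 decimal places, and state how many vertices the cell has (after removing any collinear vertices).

Area of P1's cell: 124.6095 (5 vertices)

1. box [0,46]×[0,32]: [(0, 0) (46, 0) (46, 32) (0, 32)]
2. ⊥bis P1·P0 via (21.7,28.025): [(15.2805, 0) (46, 0) (46, 32) (22.6105, 32)]  |A|=865.7438
3. ⊥bis P1·P2 via (17.6,26.845): [(18.8921, 15.767) (20.7312, 0) (46, 0) (46, 32) (22.6105, 32)]  |A|=822.7732
4. ⊥bis P1·P3 via (17.99,24.455): [(20.0218, 20.6989) (31.2187, 0) (46, 0) (46, 32) (22.6105, 32)]  |A|=700.7922
5. ⊥bis P1·P4 via (29.17,28.965): [(20.0218, 20.6989) (31.2187, 0) (36.6509, 0) (28.3861, 32) (22.6105, 32)]  |A|=269.3842
6. ⊥bis P1·P5 via (33.83,26.22): [(20.0218, 20.6989) (30.5221, 1.2877) (32.4892, 16.1136) (28.3861, 32) (22.6105, 32)]  |A|=219.1884
7. ⊥bis P1·P6 via (21.7,19.32): [(20.0218, 20.6989) (20.6244, 19.585) (32.3379, 16.6993) (28.3861, 32) (22.6105, 32)]  |A|=124.6095
8. canonical 5-gon: [(20.0218, 20.6989) (20.6244, 19.585) (32.3379, 16.6993) (28.3861, 32) (22.6105, 32)]
9. shoelace: 124.6095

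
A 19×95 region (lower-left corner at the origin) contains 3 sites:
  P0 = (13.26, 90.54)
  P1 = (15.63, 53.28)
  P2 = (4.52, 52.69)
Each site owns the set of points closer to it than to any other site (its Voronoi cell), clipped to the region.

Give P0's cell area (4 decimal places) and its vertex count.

Area of P0's cell: 432.5236 (5 vertices)

1. box [0,19]×[0,95]: [(0, 0) (19, 0) (19, 95) (0, 95)]
2. ⊥bis P0·P1 via (14.445,71.91): [(0, 70.9912) (19, 72.1997) (19, 95) (0, 95)]  |A|=444.6862
3. ⊥bis P0·P2 via (8.89,71.615): [(0, 73.6678) (9.0881, 71.5693) (19, 72.1997) (19, 95) (0, 95)]  |A|=432.5236
4. canonical 5-gon: [(0, 73.6678) (9.0881, 71.5693) (19, 72.1997) (19, 95) (0, 95)]
5. shoelace: 432.5236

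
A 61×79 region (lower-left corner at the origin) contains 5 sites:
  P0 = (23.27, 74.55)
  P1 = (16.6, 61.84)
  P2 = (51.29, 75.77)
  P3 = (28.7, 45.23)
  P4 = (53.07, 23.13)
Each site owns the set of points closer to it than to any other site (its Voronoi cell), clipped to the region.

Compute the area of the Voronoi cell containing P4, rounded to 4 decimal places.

1. box [0,61]×[0,79]: [(0, 0) (61, 0) (61, 79) (0, 79)]
2. ⊥bis P4·P0 via (38.17,48.84): [(0, 26.7189) (0, 0) (61, 0) (61, 62.0709)]  |A|=2708.0901
3. ⊥bis P4·P1 via (34.835,42.485): [(47.0311, 53.9754) (0, 9.6658) (0, 0) (61, 0) (61, 62.0709)]  |A|=2307.0756
4. ⊥bis P4·P2 via (52.18,49.45): [(41.8573, 49.1009) (0, 9.6658) (0, 0) (61, 0) (61, 49.7482)]  |A|=2176.0282
5. ⊥bis P4·P3 via (40.885,34.18): [(54.8134, 49.539) (9.8888, 0) (61, 0) (61, 49.7482)]  |A|=1419.8871
6. canonical 4-gon: [(54.8134, 49.539) (9.8888, 0) (61, 0) (61, 49.7482)]
7. shoelace: 1419.8871

Area of P4's cell: 1419.8871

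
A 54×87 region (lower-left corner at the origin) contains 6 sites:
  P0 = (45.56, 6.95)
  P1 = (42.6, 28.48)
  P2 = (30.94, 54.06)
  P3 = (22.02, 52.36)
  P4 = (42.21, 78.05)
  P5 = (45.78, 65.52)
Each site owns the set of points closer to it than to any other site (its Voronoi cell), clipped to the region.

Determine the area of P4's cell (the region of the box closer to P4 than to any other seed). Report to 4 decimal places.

Area of P4's cell: 627.2769

1. box [0,54]×[0,87]: [(0, 0) (54, 0) (54, 87) (0, 87)]
2. ⊥bis P4·P0 via (43.885,42.5): [(0, 40.4323) (54, 42.9766) (54, 87) (0, 87)]  |A|=2445.9606
3. ⊥bis P4·P1 via (42.405,53.265): [(0, 52.9314) (54, 53.3562) (54, 87) (0, 87)]  |A|=1828.2349
4. ⊥bis P4·P2 via (36.575,66.055): [(0, 83.2372) (54, 57.8691) (54, 87) (0, 87)]  |A|=888.1307
5. ⊥bis P4·P3 via (32.115,65.205): [(22.7985, 72.5269) (54, 57.8691) (54, 87) (4.3828, 87)]  |A|=813.521
6. ⊥bis P4·P5 via (43.995,71.785): [(22.7985, 72.5269) (31.7838, 68.3058) (54, 74.6356) (54, 87) (4.3828, 87)]  |A|=627.2769
7. canonical 5-gon: [(22.7985, 72.5269) (31.7838, 68.3058) (54, 74.6356) (54, 87) (4.3828, 87)]
8. shoelace: 627.2769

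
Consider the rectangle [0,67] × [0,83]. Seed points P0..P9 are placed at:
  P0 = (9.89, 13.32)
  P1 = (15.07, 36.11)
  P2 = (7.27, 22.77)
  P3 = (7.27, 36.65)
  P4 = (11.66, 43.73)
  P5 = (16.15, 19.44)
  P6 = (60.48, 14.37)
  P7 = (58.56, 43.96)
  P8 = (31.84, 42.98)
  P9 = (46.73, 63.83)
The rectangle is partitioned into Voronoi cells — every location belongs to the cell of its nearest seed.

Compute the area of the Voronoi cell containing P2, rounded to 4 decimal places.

1. box [0,67]×[0,83]: [(0, 0) (67, 0) (67, 83) (0, 83)]
2. ⊥bis P2·P0 via (8.58,18.045): [(0, 15.6662) (67, 34.2419) (67, 83) (0, 83)]  |A|=3889.0795
3. ⊥bis P2·P1 via (11.17,29.44): [(0, 35.9712) (0, 15.6662) (23.5569, 22.1973)]  |A|=239.1607
4. ⊥bis P2·P3 via (7.27,29.71): [(10.7082, 29.71) (0, 29.71) (0, 15.6662) (23.5569, 22.1973)]  |A|=205.6376
5. ⊥bis P2·P4 via (9.465,33.25): [(10.7082, 29.71) (0, 29.71) (0, 15.6662) (23.5569, 22.1973)]  |A|=205.6376
6. ⊥bis P2·P5 via (11.71,21.105): [(14.1764, 27.6821) (10.7082, 29.71) (0, 29.71) (0, 15.6662) (10.7925, 18.6584)]  |A|=154.0345
7. ⊥bis P2·P6 via (33.875,18.57): [(14.1764, 27.6821) (10.7082, 29.71) (0, 29.71) (0, 15.6662) (10.7925, 18.6584)]  |A|=154.0345
8. ⊥bis P2·P7 via (32.915,33.365): [(14.1764, 27.6821) (10.7082, 29.71) (0, 29.71) (0, 15.6662) (10.7925, 18.6584)]  |A|=154.0345
9. ⊥bis P2·P8 via (19.555,32.875): [(14.1764, 27.6821) (10.7082, 29.71) (0, 29.71) (0, 15.6662) (10.7925, 18.6584)]  |A|=154.0345
10. ⊥bis P2·P9 via (27,43.3): [(14.1764, 27.6821) (10.7082, 29.71) (0, 29.71) (0, 15.6662) (10.7925, 18.6584)]  |A|=154.0345
11. canonical 5-gon: [(14.1764, 27.6821) (10.7082, 29.71) (0, 29.71) (0, 15.6662) (10.7925, 18.6584)]
12. shoelace: 154.0345

Area of P2's cell: 154.0345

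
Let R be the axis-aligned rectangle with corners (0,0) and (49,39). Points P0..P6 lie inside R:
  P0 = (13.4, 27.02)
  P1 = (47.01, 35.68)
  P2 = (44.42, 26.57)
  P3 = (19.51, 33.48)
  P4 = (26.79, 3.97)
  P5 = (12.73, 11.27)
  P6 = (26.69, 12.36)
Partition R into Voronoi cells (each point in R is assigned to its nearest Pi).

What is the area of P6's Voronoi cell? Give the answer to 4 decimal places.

Area of P6's cell: 285.7096

1. box [0,49]×[0,39]: [(0, 0) (49, 0) (49, 39) (0, 39)]
2. ⊥bis P6·P0 via (20.045,19.69): [(0, 1.5182) (0, 0) (49, 0) (49, 39) (41.3456, 39)]  |A|=1136.1475
3. ⊥bis P6·P1 via (36.85,24.02): [(30.7166, 29.3643) (0, 1.5182) (0, 0) (49, 0) (49, 13.433)]  |A|=865.5446
4. ⊥bis P6·P2 via (35.555,19.465): [(28.9237, 27.739) (0, 1.5182) (0, 0) (49, 0) (49, 2.6895)]  |A|=728.5588
5. ⊥bis P6·P3 via (23.1,22.92): [(30.7119, 25.5078) (23.9128, 23.1963) (0, 1.5182) (0, 0) (49, 0) (49, 2.6895)]  |A|=718.9069
6. ⊥bis P6·P4 via (26.74,8.165): [(44.4425, 8.376) (30.7119, 25.5078) (23.9128, 23.1963) (7.0734, 7.9306)]  |A|=355.5925
7. ⊥bis P6·P5 via (19.71,11.815): [(20.0013, 8.0847) (44.4425, 8.376) (30.7119, 25.5078) (23.9128, 23.1963) (19.1579, 18.8858)]  |A|=285.7096
8. canonical 5-gon: [(20.0013, 8.0847) (44.4425, 8.376) (30.7119, 25.5078) (23.9128, 23.1963) (19.1579, 18.8858)]
9. shoelace: 285.7096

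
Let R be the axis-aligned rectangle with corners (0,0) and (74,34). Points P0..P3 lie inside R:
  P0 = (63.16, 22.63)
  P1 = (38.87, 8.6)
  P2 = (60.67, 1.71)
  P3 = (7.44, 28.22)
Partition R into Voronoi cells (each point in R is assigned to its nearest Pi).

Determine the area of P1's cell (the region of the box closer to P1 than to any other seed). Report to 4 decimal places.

Area of P1's cell: 870.8223

1. box [0,74]×[0,34]: [(0, 0) (74, 0) (74, 34) (0, 34)]
2. ⊥bis P1·P0 via (51.015,15.615): [(0, 0) (60.0343, 0) (40.3958, 34) (0, 34)]  |A|=1707.3106
3. ⊥bis P1·P2 via (49.77,5.155): [(0, 0) (48.1407, 0) (52.3471, 13.3088) (40.3958, 34) (0, 34)]  |A|=1628.1661
4. ⊥bis P1·P3 via (23.155,18.41): [(11.6627, 0) (48.1407, 0) (52.3471, 13.3088) (40.3958, 34) (32.887, 34)]  |A|=870.8223
5. canonical 5-gon: [(11.6627, 0) (48.1407, 0) (52.3471, 13.3088) (40.3958, 34) (32.887, 34)]
6. shoelace: 870.8223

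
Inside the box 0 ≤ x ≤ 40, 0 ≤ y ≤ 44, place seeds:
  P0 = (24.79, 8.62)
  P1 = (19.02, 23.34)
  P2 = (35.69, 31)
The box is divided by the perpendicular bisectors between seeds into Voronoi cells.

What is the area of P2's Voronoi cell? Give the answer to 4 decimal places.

Area of P2's cell: 381.6342

1. box [0,40]×[0,44]: [(0, 0) (40, 0) (40, 44) (0, 44)]
2. ⊥bis P2·P0 via (30.24,19.81): [(0, 34.5382) (40, 15.0565) (40, 44) (0, 44)]  |A|=768.1076
3. ⊥bis P2·P1 via (27.355,27.17): [(30.8803, 19.4982) (40, 15.0565) (40, 44) (19.6215, 44)]  |A|=381.6342
4. canonical 4-gon: [(30.8803, 19.4982) (40, 15.0565) (40, 44) (19.6215, 44)]
5. shoelace: 381.6342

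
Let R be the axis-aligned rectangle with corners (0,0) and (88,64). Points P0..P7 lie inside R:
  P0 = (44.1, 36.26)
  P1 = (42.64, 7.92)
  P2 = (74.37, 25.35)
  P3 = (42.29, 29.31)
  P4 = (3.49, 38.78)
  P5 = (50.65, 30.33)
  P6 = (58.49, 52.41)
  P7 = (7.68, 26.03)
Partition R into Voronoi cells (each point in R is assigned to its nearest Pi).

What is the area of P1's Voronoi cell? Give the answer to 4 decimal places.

Area of P1's cell: 748.1725

1. box [0,88]×[0,64]: [(0, 0) (88, 0) (88, 64) (0, 64)]
2. ⊥bis P1·P0 via (43.37,22.09): [(0, 24.3243) (0, 0) (88, 0) (88, 19.7908)]  |A|=1941.0639
3. ⊥bis P1·P2 via (58.505,16.635): [(55.862, 21.4464) (0, 24.3243) (0, 0) (67.643, 0)]  |A|=1404.7525
4. ⊥bis P1·P3 via (42.465,18.615): [(57.2841, 18.8575) (0, 17.9202) (0, 0) (67.643, 0)]  |A|=1151.0585
5. ⊥bis P1·P4 via (23.065,23.35): [(57.2841, 18.8575) (19.0304, 18.2315) (4.6594, 0) (67.643, 0)]  |A|=938.0712
6. ⊥bis P1·P5 via (46.645,19.125): [(59.7006, 14.4586) (47.8264, 18.7027) (19.0304, 18.2315) (4.6594, 0) (67.643, 0)]  |A|=917.0823
7. ⊥bis P1·P6 via (50.565,30.165): [(59.7006, 14.4586) (47.8264, 18.7027) (19.0304, 18.2315) (4.6594, 0) (67.643, 0)]  |A|=917.0823
8. ⊥bis P1·P7 via (25.16,16.975): [(59.7006, 14.4586) (47.8264, 18.7027) (25.8689, 18.3434) (16.3666, 0) (67.643, 0)]  |A|=748.1725
9. canonical 5-gon: [(59.7006, 14.4586) (47.8264, 18.7027) (25.8689, 18.3434) (16.3666, 0) (67.643, 0)]
10. shoelace: 748.1725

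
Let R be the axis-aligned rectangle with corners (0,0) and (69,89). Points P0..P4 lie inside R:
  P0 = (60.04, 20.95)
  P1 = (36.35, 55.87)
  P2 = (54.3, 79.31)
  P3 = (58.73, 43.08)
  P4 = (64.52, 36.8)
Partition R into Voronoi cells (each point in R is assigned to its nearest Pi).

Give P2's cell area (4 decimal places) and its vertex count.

1. box [0,69]×[0,89]: [(0, 0) (69, 0) (69, 89) (0, 89)]
2. ⊥bis P2·P0 via (57.17,50.13): [(0, 44.507) (69, 51.2935) (69, 89) (0, 89)]  |A|=2835.8799
3. ⊥bis P2·P1 via (45.325,67.59): [(66.8782, 51.0849) (69, 51.2935) (69, 89) (17.3668, 89)]  |A|=1018.843
4. ⊥bis P2·P3 via (56.515,61.195): [(54.0668, 60.8956) (69, 62.7216) (69, 89) (17.3668, 89)]  |A|=921.7695
5. ⊥bis P2·P4 via (59.41,58.055): [(54.0668, 60.8956) (69, 62.7216) (69, 89) (17.3668, 89)]  |A|=921.7695
6. canonical 4-gon: [(54.0668, 60.8956) (69, 62.7216) (69, 89) (17.3668, 89)]
7. shoelace: 921.7695

Area of P2's cell: 921.7695 (4 vertices)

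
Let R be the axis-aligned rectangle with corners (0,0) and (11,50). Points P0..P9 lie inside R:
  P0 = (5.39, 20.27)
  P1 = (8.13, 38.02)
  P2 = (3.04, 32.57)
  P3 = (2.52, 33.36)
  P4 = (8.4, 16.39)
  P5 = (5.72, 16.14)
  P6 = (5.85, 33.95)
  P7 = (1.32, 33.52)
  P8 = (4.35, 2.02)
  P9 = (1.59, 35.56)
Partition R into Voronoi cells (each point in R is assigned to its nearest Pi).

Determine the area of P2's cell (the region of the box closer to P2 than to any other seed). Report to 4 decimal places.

1. box [0,11]×[0,50]: [(0, 0) (11, 0) (11, 50) (0, 50)]
2. ⊥bis P2·P0 via (4.215,26.42): [(0, 25.6147) (11, 27.7163) (11, 50) (0, 50)]  |A|=256.6794
3. ⊥bis P2·P1 via (5.585,35.295): [(0, 40.5111) (0, 25.6147) (11, 27.7163) (11, 30.2377)]  |A|=95.7976
4. ⊥bis P2·P3 via (2.78,32.965): [(5.8888, 35.0113) (0, 31.1351) (0, 25.6147) (11, 27.7163) (11, 30.2377)]  |A|=68.1912
5. ⊥bis P2·P4 via (5.72,24.48): [(5.8888, 35.0113) (0, 31.1351) (0, 25.6147) (11, 27.7163) (11, 30.2377)]  |A|=68.1912
6. ⊥bis P2·P5 via (4.38,24.355): [(5.8888, 35.0113) (0, 31.1351) (0, 25.6147) (11, 27.7163) (11, 30.2377)]  |A|=68.1912
7. ⊥bis P2·P6 via (4.445,33.26): [(4.1477, 33.8653) (0, 31.1351) (0, 25.6147) (7.4963, 27.0469)]  |A|=39.4028
8. ⊥bis P2·P7 via (2.18,33.045): [(4.1477, 33.8653) (1.7678, 32.2988) (0, 29.0981) (0, 25.6147) (7.4963, 27.0469)]  |A|=37.6022
9. ⊥bis P2·P8 via (3.695,17.295): [(4.1477, 33.8653) (1.7678, 32.2988) (0, 29.0981) (0, 25.6147) (7.4963, 27.0469)]  |A|=37.6022
10. ⊥bis P2·P9 via (2.315,34.065): [(4.1477, 33.8653) (1.7678, 32.2988) (0, 29.0981) (0, 25.6147) (7.4963, 27.0469)]  |A|=37.6022
11. canonical 5-gon: [(4.1477, 33.8653) (1.7678, 32.2988) (0, 29.0981) (0, 25.6147) (7.4963, 27.0469)]
12. shoelace: 37.6022

Area of P2's cell: 37.6022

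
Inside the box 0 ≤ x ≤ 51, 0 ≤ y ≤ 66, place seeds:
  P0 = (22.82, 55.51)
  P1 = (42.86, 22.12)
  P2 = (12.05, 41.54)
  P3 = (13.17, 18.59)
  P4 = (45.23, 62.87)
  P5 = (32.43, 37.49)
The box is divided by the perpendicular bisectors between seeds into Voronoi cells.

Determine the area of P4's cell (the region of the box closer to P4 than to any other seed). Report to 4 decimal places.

1. box [0,51]×[0,66]: [(0, 0) (51, 0) (51, 66) (0, 66)]
2. ⊥bis P4·P0 via (34.025,59.19): [(51, 7.5039) (51, 66) (31.7884, 66)]  |A|=561.9011
3. ⊥bis P4·P1 via (44.045,42.495): [(39.4197, 42.764) (51, 42.0905) (51, 66) (31.7884, 66)]  |A|=361.6395
4. ⊥bis P4·P2 via (28.64,52.205): [(39.4197, 42.764) (51, 42.0905) (51, 66) (31.7884, 66)]  |A|=361.6395
5. ⊥bis P4·P3 via (29.2,40.73): [(39.4197, 42.764) (51, 42.0905) (51, 66) (31.7884, 66)]  |A|=361.6395
6. ⊥bis P4·P5 via (38.83,50.18): [(36.6177, 51.2958) (51, 44.0423) (51, 66) (31.7884, 66)]  |A|=299.1477
7. canonical 4-gon: [(36.6177, 51.2958) (51, 44.0423) (51, 66) (31.7884, 66)]
8. shoelace: 299.1477

Area of P4's cell: 299.1477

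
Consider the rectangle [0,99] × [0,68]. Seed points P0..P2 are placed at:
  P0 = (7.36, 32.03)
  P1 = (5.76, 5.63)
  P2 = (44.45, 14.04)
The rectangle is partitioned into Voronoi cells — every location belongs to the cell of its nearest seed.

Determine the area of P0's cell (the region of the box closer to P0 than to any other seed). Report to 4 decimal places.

1. box [0,99]×[0,68]: [(0, 0) (99, 0) (99, 68) (0, 68)]
2. ⊥bis P0·P1 via (6.56,18.83): [(0, 19.2276) (99, 13.2276) (99, 68) (0, 68)]  |A|=5125.47
3. ⊥bis P0·P2 via (25.905,23.035): [(0, 19.2276) (23.3712, 17.8111) (47.7147, 68) (0, 68)]  |A|=1767.3082
4. canonical 4-gon: [(0, 19.2276) (23.3712, 17.8111) (47.7147, 68) (0, 68)]
5. shoelace: 1767.3082

Area of P0's cell: 1767.3082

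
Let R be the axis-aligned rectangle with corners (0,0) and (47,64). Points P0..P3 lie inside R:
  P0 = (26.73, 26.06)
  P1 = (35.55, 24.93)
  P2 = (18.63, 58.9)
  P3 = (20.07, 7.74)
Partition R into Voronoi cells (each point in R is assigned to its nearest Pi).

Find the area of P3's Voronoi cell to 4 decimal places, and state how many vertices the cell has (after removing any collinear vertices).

Area of P3's cell: 713.1335 (4 vertices)

1. box [0,47]×[0,64]: [(0, 0) (47, 0) (47, 64) (0, 64)]
2. ⊥bis P3·P0 via (23.4,16.9): [(0, 25.4068) (0, 0) (47, 0) (47, 8.3205)]  |A|=792.5914
3. ⊥bis P3·P1 via (27.81,16.335): [(29.7434, 14.5939) (0, 25.4068) (0, 0) (45.9494, 0)]  |A|=713.1335
4. ⊥bis P3·P2 via (19.35,33.32): [(29.7434, 14.5939) (0, 25.4068) (0, 0) (45.9494, 0)]  |A|=713.1335
5. canonical 4-gon: [(29.7434, 14.5939) (0, 25.4068) (0, 0) (45.9494, 0)]
6. shoelace: 713.1335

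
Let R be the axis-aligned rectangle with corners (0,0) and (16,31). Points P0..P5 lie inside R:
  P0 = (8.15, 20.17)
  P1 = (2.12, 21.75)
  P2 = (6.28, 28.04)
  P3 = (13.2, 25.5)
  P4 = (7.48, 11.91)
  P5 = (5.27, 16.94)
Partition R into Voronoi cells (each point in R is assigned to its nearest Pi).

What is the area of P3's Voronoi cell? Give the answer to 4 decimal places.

1. box [0,16]×[0,31]: [(0, 0) (16, 0) (16, 31) (0, 31)]
2. ⊥bis P3·P0 via (10.675,22.835): [(16, 17.7897) (16, 31) (2.0573, 31)]  |A|=92.0934
3. ⊥bis P3·P1 via (7.66,23.625): [(6.6304, 26.6671) (16, 17.7897) (16, 31) (5.1639, 31)]  |A|=85.3631
4. ⊥bis P3·P2 via (9.74,26.77): [(8.9096, 24.5077) (16, 17.7897) (16, 31) (11.2926, 31)]  |A|=62.1139
5. ⊥bis P3·P4 via (10.34,18.705): [(8.9096, 24.5077) (16, 17.7897) (16, 31) (11.2926, 31)]  |A|=62.1139
6. ⊥bis P3·P5 via (9.235,21.22): [(8.9096, 24.5077) (16, 17.7897) (16, 31) (11.2926, 31)]  |A|=62.1139
7. canonical 4-gon: [(8.9096, 24.5077) (16, 17.7897) (16, 31) (11.2926, 31)]
8. shoelace: 62.1139

Area of P3's cell: 62.1139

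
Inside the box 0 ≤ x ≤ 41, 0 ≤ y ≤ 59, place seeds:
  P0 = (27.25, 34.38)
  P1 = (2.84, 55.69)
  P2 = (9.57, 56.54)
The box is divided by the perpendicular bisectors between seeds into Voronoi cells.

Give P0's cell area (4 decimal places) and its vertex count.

1. box [0,41]×[0,59]: [(0, 0) (41, 0) (41, 59) (0, 59)]
2. ⊥bis P0·P1 via (15.045,45.035): [(0, 27.8014) (0, 0) (41, 0) (41, 59) (27.2365, 59)]  |A|=1994.1296
3. ⊥bis P0·P2 via (18.41,45.46): [(8.5448, 37.5892) (0, 27.8014) (0, 0) (41, 0) (41, 59) (35.381, 59)]  |A|=1906.9399
4. canonical 6-gon: [(8.5448, 37.5892) (0, 27.8014) (0, 0) (41, 0) (41, 59) (35.381, 59)]
5. shoelace: 1906.9399

Area of P0's cell: 1906.9399 (6 vertices)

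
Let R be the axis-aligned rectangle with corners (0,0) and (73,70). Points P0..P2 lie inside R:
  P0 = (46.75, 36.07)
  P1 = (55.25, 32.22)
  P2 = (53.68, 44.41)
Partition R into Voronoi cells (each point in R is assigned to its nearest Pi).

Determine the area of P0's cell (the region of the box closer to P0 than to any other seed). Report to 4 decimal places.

1. box [0,73]×[0,70]: [(0, 0) (73, 0) (73, 70) (0, 70)]
2. ⊥bis P0·P1 via (51,34.145): [(0, 0) (35.5343, 0) (67.2402, 70) (0, 70)]  |A|=3597.1085
3. ⊥bis P0·P2 via (50.215,40.24): [(0, 0) (35.5343, 0) (52.7911, 38.0994) (14.3999, 70) (0, 70)]  |A|=2754.2907
4. canonical 5-gon: [(0, 0) (35.5343, 0) (52.7911, 38.0994) (14.3999, 70) (0, 70)]
5. shoelace: 2754.2907

Area of P0's cell: 2754.2907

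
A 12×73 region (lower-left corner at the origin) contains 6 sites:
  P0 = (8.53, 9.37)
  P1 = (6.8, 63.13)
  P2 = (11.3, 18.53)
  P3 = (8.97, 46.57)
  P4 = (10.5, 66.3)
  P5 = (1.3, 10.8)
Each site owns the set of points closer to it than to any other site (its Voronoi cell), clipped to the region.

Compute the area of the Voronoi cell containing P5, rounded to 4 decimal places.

1. box [0,12]×[0,73]: [(0, 0) (12, 0) (12, 73) (0, 73)]
2. ⊥bis P5·P0 via (4.915,10.085): [(0, 0) (2.9203, 0) (12, 45.9064) (12, 73) (0, 73)]  |A|=667.5924
3. ⊥bis P5·P1 via (4.05,36.965): [(0, 37.3907) (0, 0) (2.9203, 0) (10.1056, 36.3285)]  |A|=241.9736
4. ⊥bis P5·P2 via (6.3,14.665): [(0, 22.8151) (0, 0) (2.9203, 0) (5.9185, 15.1586)]  |A|=89.6492
5. ⊥bis P5·P3 via (5.135,28.685): [(0, 22.8151) (0, 0) (2.9203, 0) (5.9185, 15.1586)]  |A|=89.6492
6. ⊥bis P5·P4 via (5.9,38.55): [(0, 22.8151) (0, 0) (2.9203, 0) (5.9185, 15.1586)]  |A|=89.6492
7. canonical 4-gon: [(0, 22.8151) (0, 0) (2.9203, 0) (5.9185, 15.1586)]
8. shoelace: 89.6492

Area of P5's cell: 89.6492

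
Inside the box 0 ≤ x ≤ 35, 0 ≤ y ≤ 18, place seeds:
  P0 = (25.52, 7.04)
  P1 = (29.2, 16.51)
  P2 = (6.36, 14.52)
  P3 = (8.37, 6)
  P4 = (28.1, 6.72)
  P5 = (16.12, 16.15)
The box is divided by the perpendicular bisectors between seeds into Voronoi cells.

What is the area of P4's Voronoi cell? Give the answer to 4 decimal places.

Area of P4's cell: 94.4936

1. box [0,35]×[0,18]: [(0, 0) (35, 0) (35, 18) (0, 18)]
2. ⊥bis P4·P0 via (26.81,6.88): [(25.9567, 0) (35, 0) (35, 18) (28.1892, 18)]  |A|=142.687
3. ⊥bis P4·P1 via (28.65,11.615): [(27.4145, 11.7538) (25.9567, 0) (35, 0) (35, 10.9015)]  |A|=94.4936
4. ⊥bis P4·P2 via (17.23,10.62): [(27.4145, 11.7538) (25.9567, 0) (35, 0) (35, 10.9015)]  |A|=94.4936
5. ⊥bis P4·P3 via (18.235,6.36): [(27.4145, 11.7538) (25.9567, 0) (35, 0) (35, 10.9015)]  |A|=94.4936
6. ⊥bis P4·P5 via (22.11,11.435): [(27.4145, 11.7538) (25.9567, 0) (35, 0) (35, 10.9015)]  |A|=94.4936
7. canonical 4-gon: [(27.4145, 11.7538) (25.9567, 0) (35, 0) (35, 10.9015)]
8. shoelace: 94.4936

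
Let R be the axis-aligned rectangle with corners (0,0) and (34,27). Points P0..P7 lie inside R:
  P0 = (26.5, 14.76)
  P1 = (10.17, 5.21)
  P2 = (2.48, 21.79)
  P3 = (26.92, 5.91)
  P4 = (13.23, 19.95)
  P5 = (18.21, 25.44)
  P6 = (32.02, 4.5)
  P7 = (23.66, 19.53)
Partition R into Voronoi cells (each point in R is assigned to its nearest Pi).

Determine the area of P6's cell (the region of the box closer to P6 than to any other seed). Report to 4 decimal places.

Area of P6's cell: 50.0569

1. box [0,34]×[0,27]: [(0, 0) (34, 0) (34, 27) (0, 27)]
2. ⊥bis P6·P0 via (29.26,9.63): [(11.3608, 0) (34, 0) (34, 12.1802)]  |A|=137.875
3. ⊥bis P6·P1 via (21.095,4.855): [(21.1076, 5.2439) (20.9372, 0) (34, 0) (34, 12.1802)]  |A|=112.7657
4. ⊥bis P6·P2 via (17.25,13.145): [(21.1076, 5.2439) (20.9372, 0) (34, 0) (34, 12.1802)]  |A|=112.7657
5. ⊥bis P6·P3 via (29.47,5.205): [(30.9438, 10.5359) (28.031, 0) (34, 0) (34, 12.1802)]  |A|=50.0569
6. ⊥bis P6·P4 via (22.625,12.225): [(30.9438, 10.5359) (28.031, 0) (34, 0) (34, 12.1802)]  |A|=50.0569
7. ⊥bis P6·P5 via (25.115,14.97): [(30.9438, 10.5359) (28.031, 0) (34, 0) (34, 12.1802)]  |A|=50.0569
8. ⊥bis P6·P7 via (27.84,12.015): [(30.9438, 10.5359) (28.031, 0) (34, 0) (34, 12.1802)]  |A|=50.0569
9. canonical 4-gon: [(30.9438, 10.5359) (28.031, 0) (34, 0) (34, 12.1802)]
10. shoelace: 50.0569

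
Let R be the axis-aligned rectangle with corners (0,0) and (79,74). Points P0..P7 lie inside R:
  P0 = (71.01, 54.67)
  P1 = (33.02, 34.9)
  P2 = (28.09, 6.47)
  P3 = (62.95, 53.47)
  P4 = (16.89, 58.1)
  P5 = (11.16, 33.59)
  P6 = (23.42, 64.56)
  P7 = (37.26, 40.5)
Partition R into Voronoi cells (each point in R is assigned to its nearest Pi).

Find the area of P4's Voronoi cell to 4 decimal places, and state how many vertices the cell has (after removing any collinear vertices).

1. box [0,79]×[0,74]: [(0, 0) (79, 0) (79, 74) (0, 74)]
2. ⊥bis P4·P0 via (43.95,56.385): [(0, 0) (40.3764, 0) (45.0664, 74) (0, 74)]  |A|=3161.3854
3. ⊥bis P4·P1 via (24.955,46.5): [(0, 29.1498) (44.1702, 59.8595) (45.0664, 74) (0, 74)]  |A|=1309.1507
4. ⊥bis P4·P2 via (22.49,32.285): [(0, 29.1498) (44.1702, 59.8595) (45.0664, 74) (0, 74)]  |A|=1309.1507
5. ⊥bis P4·P3 via (39.92,55.785): [(0, 29.1498) (40.041, 56.9887) (41.751, 74) (0, 74)]  |A|=1253.0429
6. ⊥bis P4·P5 via (14.025,45.845): [(0, 49.1238) (21.4996, 44.0976) (40.041, 56.9887) (41.751, 74) (0, 74)]  |A|=1038.327
7. ⊥bis P4·P6 via (20.155,61.33): [(0, 49.1238) (21.4996, 44.0976) (30.8034, 50.5662) (7.6208, 74) (0, 74)]  |A|=565.3464
8. ⊥bis P4·P7 via (27.075,49.3): [(0, 49.1238) (21.4996, 44.0976) (24.2056, 45.9789) (29.3972, 51.9877) (7.6208, 74) (0, 74)]  |A|=557.4316
9. canonical 6-gon: [(0, 49.1238) (21.4996, 44.0976) (24.2056, 45.9789) (29.3972, 51.9877) (7.6208, 74) (0, 74)]
10. shoelace: 557.4316

Area of P4's cell: 557.4316 (6 vertices)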